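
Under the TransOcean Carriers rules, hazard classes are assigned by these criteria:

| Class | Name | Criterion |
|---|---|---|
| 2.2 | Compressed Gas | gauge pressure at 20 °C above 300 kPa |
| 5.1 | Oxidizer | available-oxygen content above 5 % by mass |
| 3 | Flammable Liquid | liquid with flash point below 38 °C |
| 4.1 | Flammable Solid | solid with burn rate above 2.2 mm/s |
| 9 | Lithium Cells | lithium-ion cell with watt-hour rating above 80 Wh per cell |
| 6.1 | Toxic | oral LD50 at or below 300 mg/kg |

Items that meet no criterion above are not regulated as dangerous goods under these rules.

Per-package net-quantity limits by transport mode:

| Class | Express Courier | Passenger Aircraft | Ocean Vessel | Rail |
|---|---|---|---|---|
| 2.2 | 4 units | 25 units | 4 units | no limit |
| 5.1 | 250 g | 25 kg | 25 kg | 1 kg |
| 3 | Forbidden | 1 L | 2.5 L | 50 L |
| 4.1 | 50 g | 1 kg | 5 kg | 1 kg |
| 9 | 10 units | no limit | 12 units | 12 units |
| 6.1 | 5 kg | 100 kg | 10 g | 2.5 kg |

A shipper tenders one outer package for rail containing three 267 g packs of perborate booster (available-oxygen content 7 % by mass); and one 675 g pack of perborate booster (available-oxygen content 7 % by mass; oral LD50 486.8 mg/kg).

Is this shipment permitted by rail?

Available-oxygen content 7 % by mass meets the Class 5.1 criterion (Oxidizer), so the perborate booster is Class 5.1.
Perborate booster: available-oxygen content 7 % by mass > 5 % by mass → Class 5.1 (Oxidizer).
Total Class 5.1: (three 267 g packs = 801 g) + 675 g = 1.476 kg.
1.476 kg > 1 kg (rail limit, Class 5.1) — over the limit.

No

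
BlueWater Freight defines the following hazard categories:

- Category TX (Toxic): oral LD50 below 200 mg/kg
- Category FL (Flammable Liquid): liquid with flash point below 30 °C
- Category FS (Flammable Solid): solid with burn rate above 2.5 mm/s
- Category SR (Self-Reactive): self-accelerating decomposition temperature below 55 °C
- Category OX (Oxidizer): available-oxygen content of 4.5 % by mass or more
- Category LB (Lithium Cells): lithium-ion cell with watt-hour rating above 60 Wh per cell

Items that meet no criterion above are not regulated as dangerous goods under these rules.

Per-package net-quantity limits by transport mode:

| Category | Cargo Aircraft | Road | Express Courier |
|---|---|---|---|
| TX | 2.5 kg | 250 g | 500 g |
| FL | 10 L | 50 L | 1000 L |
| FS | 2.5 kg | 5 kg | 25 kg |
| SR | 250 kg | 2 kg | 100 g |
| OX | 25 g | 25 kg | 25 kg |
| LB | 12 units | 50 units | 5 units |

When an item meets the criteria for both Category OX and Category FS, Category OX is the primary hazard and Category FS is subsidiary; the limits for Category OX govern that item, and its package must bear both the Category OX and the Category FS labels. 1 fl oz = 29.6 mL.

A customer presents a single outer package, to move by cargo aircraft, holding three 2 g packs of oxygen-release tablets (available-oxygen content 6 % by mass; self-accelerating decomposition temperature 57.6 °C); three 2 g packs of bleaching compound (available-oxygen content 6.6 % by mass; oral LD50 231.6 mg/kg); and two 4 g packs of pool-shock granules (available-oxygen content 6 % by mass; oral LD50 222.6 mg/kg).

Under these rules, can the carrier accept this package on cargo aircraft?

Oxygen-release tablets: available-oxygen content 6 % by mass ≥ 4.5 % by mass → Category OX (Oxidizer).
Available-oxygen content 6.6 % by mass meets the Category OX criterion (Oxidizer), so the bleaching compound is Category OX.
With available-oxygen content 6 % by mass (≥ 4.5 % by mass), the pool-shock granules fall in Category OX.
Category OX net quantity: (three 2 g packs = 6 g) + (three 2 g packs = 6 g) + (two 4 g packs = 8 g) = 20 g.
That is within the Category OX cargo aircraft limit of 25 g.

Yes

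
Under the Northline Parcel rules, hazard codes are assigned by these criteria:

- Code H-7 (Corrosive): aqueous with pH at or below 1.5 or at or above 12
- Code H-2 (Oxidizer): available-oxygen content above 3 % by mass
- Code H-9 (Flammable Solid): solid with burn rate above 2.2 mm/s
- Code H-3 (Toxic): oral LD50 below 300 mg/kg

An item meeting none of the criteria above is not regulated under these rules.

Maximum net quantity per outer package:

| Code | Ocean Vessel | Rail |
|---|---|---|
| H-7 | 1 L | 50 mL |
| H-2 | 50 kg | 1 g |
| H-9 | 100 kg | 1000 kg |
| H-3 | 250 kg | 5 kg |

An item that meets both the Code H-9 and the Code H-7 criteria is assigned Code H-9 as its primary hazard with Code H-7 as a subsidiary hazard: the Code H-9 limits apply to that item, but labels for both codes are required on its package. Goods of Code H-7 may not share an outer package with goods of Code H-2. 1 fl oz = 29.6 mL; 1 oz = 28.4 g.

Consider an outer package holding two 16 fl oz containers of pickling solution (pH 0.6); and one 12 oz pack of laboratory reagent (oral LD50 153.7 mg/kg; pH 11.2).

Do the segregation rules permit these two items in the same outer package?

With pH 0.6 (≤ 1.5), the pickling solution falls in Code H-7.
Oral LD50 153.7 mg/kg meets the Code H-3 criterion (Toxic), so the laboratory reagent is Code H-3.
No segregation rule bars Code H-7 with Code H-3.

Yes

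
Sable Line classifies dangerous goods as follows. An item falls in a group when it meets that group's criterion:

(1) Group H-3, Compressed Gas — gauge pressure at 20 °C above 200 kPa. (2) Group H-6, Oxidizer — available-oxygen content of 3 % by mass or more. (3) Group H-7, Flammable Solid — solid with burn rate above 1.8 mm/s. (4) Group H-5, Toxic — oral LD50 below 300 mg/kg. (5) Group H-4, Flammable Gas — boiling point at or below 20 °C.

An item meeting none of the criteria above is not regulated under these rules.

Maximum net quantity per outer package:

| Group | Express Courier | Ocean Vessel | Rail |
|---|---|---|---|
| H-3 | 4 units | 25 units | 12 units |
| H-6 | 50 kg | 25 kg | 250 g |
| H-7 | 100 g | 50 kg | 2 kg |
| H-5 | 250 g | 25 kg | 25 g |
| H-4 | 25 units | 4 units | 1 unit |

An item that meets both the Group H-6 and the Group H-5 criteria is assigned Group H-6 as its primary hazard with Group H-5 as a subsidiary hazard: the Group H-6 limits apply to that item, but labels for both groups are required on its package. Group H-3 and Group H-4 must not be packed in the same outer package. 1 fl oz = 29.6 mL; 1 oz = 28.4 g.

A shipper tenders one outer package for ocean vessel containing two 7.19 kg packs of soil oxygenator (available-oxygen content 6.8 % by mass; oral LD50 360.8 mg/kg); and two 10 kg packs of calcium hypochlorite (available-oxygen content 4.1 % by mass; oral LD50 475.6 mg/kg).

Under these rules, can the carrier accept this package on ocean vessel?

Soil oxygenator: available-oxygen content 6.8 % by mass ≥ 3 % by mass → Group H-6 (Oxidizer).
Available-oxygen content 4.1 % by mass meets the Group H-6 criterion (Oxidizer), so the calcium hypochlorite is Group H-6.
Group H-6 net quantity: (two 7.19 kg packs = 14.38 kg) + (two 10 kg packs = 20 kg) = 34.38 kg.
That exceeds the Group H-6 ocean vessel limit of 25 kg.

No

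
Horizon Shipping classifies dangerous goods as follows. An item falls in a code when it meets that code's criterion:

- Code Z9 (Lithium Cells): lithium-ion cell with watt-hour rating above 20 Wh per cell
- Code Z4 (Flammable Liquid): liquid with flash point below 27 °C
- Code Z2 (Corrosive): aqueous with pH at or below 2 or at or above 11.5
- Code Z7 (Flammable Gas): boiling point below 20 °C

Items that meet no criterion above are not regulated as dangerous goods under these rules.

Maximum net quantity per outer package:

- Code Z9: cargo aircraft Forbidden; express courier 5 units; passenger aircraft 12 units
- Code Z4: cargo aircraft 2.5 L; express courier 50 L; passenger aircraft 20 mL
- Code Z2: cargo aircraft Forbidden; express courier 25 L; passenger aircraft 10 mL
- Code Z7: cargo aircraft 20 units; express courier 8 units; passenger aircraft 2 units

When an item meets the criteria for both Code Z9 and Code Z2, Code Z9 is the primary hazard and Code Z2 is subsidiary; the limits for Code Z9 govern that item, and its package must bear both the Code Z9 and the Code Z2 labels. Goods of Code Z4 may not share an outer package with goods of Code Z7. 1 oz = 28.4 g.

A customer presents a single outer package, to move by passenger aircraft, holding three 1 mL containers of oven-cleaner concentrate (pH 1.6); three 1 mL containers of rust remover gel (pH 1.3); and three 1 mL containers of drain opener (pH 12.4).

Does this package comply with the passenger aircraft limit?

With pH 1.6 (≤ 2), the oven-cleaner concentrate falls in Code Z2.
With pH 1.3 (≤ 2), the rust remover gel falls in Code Z2.
pH 12.4 meets the Code Z2 criterion (Corrosive), so the drain opener is Code Z2.
Total Code Z2: (three 1 mL containers = 3 mL) + (three 1 mL containers = 3 mL) + (three 1 mL containers = 3 mL) = 9 mL.
9 mL is within the passenger aircraft limit of 10 mL for Code Z2.

Yes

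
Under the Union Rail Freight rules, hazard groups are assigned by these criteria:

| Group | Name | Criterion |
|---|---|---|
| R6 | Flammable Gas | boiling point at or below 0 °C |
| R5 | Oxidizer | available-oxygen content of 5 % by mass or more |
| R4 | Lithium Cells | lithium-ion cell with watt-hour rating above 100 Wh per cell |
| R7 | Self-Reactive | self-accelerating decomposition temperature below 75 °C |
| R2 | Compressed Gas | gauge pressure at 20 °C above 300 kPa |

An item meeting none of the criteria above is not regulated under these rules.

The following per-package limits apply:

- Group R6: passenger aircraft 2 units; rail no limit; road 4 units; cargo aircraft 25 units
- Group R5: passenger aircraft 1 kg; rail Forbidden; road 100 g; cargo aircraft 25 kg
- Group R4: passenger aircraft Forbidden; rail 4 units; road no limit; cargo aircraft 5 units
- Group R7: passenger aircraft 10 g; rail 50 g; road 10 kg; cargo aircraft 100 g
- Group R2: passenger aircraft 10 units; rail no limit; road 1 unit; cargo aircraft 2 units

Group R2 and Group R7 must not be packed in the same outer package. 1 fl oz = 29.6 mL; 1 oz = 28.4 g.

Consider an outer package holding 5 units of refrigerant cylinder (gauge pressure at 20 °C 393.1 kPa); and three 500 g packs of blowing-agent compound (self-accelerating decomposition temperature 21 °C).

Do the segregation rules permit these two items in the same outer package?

The refrigerant cylinder has gauge pressure at 20 °C 393.1 kPa, which is > 300 kPa, so it is Group R2 (Compressed Gas).
With self-accelerating decomposition temperature 21 °C (< 75 °C), the blowing-agent compound falls in Group R7.
Group R2 and Group R7 may not share an outer package.

No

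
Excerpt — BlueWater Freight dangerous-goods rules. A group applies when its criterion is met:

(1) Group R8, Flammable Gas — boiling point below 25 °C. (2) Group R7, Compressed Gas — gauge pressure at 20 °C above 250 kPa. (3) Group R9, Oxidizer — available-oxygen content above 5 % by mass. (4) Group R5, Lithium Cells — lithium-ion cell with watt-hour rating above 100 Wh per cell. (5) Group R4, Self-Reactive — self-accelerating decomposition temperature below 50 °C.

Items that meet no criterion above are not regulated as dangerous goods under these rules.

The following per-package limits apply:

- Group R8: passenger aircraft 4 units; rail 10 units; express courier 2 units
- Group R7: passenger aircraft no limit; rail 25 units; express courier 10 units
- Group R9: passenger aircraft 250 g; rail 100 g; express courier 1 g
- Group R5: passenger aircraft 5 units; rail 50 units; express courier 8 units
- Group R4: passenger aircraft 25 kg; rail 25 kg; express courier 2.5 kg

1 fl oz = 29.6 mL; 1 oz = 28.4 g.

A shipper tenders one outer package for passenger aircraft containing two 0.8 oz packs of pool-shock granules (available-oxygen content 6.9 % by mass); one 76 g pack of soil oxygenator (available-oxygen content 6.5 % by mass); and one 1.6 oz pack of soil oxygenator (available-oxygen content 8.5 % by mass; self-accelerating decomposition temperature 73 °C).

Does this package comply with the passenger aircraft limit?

Pool-shock granules: available-oxygen content 6.9 % by mass > 5 % by mass → Group R9 (Oxidizer).
Soil oxygenator: available-oxygen content 6.5 % by mass > 5 % by mass → Group R9 (Oxidizer).
Soil oxygenator: available-oxygen content 8.5 % by mass > 5 % by mass → Group R9 (Oxidizer).
Total Group R9: (two 0.8 oz packs = 45.44 g) + 76 g + (one 1.6 oz pack = 45.44 g) = 166.88 g.
That is within the Group R9 passenger aircraft limit of 250 g.

Yes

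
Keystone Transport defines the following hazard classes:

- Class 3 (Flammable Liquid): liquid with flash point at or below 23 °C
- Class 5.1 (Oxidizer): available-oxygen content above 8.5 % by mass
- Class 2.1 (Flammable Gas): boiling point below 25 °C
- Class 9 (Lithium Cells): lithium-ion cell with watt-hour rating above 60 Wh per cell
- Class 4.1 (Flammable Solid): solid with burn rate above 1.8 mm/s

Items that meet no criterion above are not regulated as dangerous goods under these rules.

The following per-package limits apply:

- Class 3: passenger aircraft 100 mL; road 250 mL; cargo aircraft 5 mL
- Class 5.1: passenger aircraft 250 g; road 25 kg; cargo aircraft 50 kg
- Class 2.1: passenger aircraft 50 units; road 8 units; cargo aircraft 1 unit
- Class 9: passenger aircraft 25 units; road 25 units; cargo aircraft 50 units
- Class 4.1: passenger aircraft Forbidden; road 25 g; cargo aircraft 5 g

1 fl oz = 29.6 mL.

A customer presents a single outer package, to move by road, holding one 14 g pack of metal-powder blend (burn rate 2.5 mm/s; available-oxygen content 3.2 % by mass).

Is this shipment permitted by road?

Metal-powder blend: burn rate 2.5 mm/s > 1.8 mm/s → Class 4.1 (Flammable Solid).
Class 4.1 quantity: 14 g.
14 g is within the road limit of 25 g for Class 4.1.

Yes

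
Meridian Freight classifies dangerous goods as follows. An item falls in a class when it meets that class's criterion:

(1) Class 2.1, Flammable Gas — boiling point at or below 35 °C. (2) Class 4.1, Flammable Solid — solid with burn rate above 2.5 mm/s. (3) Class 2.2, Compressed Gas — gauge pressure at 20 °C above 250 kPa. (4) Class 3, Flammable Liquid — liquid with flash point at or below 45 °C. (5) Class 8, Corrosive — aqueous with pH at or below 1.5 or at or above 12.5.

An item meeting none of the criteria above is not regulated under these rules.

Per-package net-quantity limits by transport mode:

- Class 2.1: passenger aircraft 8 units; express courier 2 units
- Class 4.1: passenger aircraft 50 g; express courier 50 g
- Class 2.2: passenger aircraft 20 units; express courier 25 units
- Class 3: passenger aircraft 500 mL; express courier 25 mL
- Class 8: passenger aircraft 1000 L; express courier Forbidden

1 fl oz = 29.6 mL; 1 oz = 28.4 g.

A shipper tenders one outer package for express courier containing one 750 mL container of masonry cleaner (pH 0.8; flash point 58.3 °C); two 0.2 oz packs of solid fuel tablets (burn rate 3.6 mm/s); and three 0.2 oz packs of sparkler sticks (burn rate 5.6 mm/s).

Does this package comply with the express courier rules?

No

With pH 0.8 (≤ 1.5), the masonry cleaner falls in Class 8.
Solid fuel tablets: burn rate 3.6 mm/s > 2.5 mm/s → Class 4.1 (Flammable Solid).
Burn rate 5.6 mm/s meets the Class 4.1 criterion (Flammable Solid), so the sparkler sticks are Class 4.1.
Total Class 4.1: (two 0.2 oz packs = 11.36 g) + (three 0.2 oz packs = 17.04 g) = 28.4 g.
28.4 g is within the express courier limit of 50 g for Class 4.1.
Class 8 quantity: 750 mL.
By express courier, Class 8 is Forbidden regardless of quantity.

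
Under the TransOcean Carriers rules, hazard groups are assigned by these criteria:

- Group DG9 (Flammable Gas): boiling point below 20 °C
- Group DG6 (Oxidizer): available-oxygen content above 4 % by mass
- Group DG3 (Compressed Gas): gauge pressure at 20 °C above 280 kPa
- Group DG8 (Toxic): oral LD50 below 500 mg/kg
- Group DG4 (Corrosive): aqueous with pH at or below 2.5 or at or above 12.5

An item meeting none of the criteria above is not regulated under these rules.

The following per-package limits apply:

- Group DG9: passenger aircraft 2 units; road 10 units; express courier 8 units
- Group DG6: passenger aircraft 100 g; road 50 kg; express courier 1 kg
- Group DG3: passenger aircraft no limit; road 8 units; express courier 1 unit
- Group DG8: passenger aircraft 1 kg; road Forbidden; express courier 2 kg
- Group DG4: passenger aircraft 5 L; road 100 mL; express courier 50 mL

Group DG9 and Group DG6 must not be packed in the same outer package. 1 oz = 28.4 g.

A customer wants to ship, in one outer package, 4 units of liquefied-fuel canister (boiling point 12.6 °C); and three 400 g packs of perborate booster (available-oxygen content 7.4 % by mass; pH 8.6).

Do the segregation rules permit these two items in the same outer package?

No

The liquefied-fuel canister has boiling point 12.6 °C, which is < 20 °C, so it is Group DG9 (Flammable Gas).
Perborate booster: available-oxygen content 7.4 % by mass > 4 % by mass → Group DG6 (Oxidizer).
Group DG9 and Group DG6 may not share an outer package.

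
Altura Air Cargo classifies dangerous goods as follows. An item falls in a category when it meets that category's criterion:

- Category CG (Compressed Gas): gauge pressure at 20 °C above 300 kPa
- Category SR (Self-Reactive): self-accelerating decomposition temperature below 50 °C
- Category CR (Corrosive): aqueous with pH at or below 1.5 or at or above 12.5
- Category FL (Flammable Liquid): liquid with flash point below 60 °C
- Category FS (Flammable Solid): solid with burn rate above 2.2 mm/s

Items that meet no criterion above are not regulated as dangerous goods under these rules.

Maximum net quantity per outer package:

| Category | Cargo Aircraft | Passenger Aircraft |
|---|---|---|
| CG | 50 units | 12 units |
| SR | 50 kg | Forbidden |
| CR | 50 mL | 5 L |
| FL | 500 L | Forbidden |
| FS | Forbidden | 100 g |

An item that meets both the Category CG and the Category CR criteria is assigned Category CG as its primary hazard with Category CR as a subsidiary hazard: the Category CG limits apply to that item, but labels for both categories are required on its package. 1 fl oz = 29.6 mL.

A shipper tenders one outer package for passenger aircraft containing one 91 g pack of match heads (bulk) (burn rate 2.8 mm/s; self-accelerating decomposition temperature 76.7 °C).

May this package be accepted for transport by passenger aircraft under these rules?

The match heads (bulk) have burn rate 2.8 mm/s, which is > 2.2 mm/s, so they are Category FS (Flammable Solid).
Category FS quantity: 91 g.
91 g ≤ 100 g (passenger aircraft limit, Category FS) — within limit.

Yes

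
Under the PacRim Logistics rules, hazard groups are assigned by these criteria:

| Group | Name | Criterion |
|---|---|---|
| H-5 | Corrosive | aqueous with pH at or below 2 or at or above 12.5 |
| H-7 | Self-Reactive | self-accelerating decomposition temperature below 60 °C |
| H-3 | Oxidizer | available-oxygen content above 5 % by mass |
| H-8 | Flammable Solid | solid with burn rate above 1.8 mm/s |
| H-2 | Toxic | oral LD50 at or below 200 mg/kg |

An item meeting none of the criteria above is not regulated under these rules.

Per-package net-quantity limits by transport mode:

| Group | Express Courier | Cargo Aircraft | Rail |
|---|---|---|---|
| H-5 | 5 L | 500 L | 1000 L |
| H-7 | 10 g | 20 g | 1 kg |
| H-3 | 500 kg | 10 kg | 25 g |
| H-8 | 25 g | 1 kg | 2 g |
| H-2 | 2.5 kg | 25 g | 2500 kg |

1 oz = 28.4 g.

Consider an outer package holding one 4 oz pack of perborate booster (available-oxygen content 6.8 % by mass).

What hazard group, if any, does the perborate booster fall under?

Group H-3

Available-oxygen content 6.8 % by mass meets the Group H-3 criterion (Oxidizer), so the perborate booster is Group H-3.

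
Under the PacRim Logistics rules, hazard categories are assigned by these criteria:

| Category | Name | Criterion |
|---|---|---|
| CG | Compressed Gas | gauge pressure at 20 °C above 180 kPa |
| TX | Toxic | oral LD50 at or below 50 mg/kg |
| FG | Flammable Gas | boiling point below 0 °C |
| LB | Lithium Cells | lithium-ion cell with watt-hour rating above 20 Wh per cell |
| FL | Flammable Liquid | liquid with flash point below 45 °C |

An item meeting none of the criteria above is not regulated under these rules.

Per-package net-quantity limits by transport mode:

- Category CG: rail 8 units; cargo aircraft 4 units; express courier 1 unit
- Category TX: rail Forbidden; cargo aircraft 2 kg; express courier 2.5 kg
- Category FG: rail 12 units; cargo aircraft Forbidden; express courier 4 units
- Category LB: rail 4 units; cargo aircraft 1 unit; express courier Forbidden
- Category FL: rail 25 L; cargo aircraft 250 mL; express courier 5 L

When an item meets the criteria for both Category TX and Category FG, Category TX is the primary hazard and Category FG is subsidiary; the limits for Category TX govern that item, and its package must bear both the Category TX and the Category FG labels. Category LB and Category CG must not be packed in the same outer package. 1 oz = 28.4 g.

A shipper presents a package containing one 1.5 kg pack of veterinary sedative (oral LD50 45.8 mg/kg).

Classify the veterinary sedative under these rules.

Veterinary sedative: oral LD50 45.8 mg/kg ≤ 50 mg/kg → Category TX (Toxic).

Category TX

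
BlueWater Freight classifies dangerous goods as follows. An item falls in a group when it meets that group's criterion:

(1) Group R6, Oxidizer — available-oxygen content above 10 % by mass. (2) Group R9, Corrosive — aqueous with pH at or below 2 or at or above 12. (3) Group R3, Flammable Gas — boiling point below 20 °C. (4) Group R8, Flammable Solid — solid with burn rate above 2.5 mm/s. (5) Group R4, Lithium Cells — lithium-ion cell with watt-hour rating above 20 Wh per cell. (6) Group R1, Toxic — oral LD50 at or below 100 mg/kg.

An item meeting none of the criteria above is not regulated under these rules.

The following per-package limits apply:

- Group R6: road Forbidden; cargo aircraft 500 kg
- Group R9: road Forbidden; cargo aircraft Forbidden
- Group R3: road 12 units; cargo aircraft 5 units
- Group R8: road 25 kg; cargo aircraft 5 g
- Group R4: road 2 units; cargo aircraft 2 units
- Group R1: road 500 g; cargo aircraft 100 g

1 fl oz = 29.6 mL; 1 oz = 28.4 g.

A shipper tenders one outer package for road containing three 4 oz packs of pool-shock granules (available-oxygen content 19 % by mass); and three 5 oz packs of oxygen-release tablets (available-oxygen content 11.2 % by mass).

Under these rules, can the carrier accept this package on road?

Pool-shock granules: available-oxygen content 19 % by mass > 10 % by mass → Group R6 (Oxidizer).
The oxygen-release tablets have available-oxygen content 11.2 % by mass, which is > 10 % by mass, so they are Group R6 (Oxidizer).
Group R6 net quantity: (three 4 oz packs = 340.8 g) + (three 5 oz packs = 426 g) = 766.8 g.
By road, Group R6 is Forbidden regardless of quantity.

No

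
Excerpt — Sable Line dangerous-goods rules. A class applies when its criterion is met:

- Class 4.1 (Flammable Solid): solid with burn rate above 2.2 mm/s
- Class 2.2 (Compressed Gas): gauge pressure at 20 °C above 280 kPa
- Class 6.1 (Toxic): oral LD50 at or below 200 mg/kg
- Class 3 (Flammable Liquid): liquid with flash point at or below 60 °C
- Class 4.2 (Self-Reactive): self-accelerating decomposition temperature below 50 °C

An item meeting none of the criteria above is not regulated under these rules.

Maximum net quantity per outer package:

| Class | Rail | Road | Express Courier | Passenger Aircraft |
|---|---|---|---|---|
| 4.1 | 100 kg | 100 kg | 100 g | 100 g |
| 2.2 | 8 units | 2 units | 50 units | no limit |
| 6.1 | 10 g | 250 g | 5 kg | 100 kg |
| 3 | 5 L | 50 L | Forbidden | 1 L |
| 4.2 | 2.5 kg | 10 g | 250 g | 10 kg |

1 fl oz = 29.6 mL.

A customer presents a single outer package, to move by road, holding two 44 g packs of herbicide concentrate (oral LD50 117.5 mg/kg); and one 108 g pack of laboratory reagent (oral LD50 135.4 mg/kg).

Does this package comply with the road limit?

Yes

With oral LD50 117.5 mg/kg (≤ 200 mg/kg), the herbicide concentrate falls in Class 6.1.
The laboratory reagent has oral LD50 135.4 mg/kg, which is ≤ 200 mg/kg, so it is Class 6.1 (Toxic).
Total Class 6.1: (two 44 g packs = 88 g) + 108 g = 196 g.
196 g is within the road limit of 250 g for Class 6.1.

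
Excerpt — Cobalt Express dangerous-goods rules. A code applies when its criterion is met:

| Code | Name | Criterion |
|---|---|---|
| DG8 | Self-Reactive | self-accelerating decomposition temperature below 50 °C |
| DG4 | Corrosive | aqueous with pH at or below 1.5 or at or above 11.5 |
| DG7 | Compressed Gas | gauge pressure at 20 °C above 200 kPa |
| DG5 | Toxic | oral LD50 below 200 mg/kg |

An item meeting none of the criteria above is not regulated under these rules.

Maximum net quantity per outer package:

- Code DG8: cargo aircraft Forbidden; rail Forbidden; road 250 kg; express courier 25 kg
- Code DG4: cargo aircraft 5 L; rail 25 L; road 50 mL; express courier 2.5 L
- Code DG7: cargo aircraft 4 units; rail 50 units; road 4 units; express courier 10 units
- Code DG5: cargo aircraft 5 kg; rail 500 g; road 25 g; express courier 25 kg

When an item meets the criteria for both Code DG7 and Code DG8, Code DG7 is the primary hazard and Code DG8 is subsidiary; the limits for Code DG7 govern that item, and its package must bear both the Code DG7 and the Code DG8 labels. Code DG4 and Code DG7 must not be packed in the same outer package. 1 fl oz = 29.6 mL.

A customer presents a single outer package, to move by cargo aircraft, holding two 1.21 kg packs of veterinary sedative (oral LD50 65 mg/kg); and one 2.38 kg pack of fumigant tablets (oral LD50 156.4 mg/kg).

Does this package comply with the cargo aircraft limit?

Yes

Oral LD50 65 mg/kg meets the Code DG5 criterion (Toxic), so the veterinary sedative is Code DG5.
Fumigant tablets: oral LD50 156.4 mg/kg < 200 mg/kg → Code DG5 (Toxic).
Total Code DG5: (two 1.21 kg packs = 2.42 kg) + 2.38 kg = 4.8 kg.
4.8 kg is within the cargo aircraft limit of 5 kg for Code DG5.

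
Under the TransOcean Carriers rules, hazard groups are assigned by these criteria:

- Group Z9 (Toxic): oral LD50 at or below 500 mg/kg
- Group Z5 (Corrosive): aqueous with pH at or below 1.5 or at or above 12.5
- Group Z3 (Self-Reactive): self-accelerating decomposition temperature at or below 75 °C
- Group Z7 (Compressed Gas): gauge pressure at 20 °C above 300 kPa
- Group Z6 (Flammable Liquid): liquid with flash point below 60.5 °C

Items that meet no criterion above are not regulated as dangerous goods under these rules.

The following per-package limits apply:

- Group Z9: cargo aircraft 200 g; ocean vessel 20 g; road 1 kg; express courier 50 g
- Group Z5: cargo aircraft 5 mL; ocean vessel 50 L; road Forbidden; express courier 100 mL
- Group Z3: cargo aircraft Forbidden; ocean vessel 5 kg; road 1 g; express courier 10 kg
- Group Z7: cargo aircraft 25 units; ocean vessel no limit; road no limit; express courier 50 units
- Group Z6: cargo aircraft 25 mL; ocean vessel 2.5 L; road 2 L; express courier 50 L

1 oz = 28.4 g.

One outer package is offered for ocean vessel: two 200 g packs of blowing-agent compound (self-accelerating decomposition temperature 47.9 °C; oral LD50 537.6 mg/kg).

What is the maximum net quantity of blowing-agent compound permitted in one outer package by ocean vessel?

5 kg

Self-accelerating decomposition temperature 47.9 °C meets the Group Z3 criterion (Self-Reactive), so the blowing-agent compound is Group Z3.
The ocean vessel limit for Group Z3 is 5 kg.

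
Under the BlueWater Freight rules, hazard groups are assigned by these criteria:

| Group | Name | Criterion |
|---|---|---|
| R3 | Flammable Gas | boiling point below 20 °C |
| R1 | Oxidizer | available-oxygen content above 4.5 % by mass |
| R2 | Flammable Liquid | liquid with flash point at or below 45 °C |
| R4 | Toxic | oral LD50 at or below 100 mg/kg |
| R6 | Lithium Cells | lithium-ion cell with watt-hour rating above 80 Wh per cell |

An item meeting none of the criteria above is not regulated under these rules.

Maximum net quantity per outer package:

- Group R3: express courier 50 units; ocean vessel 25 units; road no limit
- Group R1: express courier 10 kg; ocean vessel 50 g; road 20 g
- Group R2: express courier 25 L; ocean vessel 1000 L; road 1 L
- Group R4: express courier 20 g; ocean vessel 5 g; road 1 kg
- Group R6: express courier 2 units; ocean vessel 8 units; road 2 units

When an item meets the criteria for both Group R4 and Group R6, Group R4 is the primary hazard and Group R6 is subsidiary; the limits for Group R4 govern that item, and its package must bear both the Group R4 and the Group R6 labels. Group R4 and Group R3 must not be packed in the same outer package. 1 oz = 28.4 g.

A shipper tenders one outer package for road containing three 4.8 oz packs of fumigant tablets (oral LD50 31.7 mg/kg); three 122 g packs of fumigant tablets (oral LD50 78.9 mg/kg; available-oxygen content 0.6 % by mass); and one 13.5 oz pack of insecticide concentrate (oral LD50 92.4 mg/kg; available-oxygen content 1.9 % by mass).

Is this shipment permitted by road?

The fumigant tablets have oral LD50 31.7 mg/kg, which is ≤ 100 mg/kg, so they are Group R4 (Toxic).
Oral LD50 78.9 mg/kg meets the Group R4 criterion (Toxic), so the fumigant tablets are Group R4.
Insecticide concentrate: oral LD50 92.4 mg/kg ≤ 100 mg/kg → Group R4 (Toxic).
Total Group R4: (three 4.8 oz packs = 408.96 g) + (three 122 g packs = 366 g) + (one 13.5 oz pack = 383.4 g) = 1158.36 g.
1158.36 g exceeds the road limit of 1 kg for Group R4.

No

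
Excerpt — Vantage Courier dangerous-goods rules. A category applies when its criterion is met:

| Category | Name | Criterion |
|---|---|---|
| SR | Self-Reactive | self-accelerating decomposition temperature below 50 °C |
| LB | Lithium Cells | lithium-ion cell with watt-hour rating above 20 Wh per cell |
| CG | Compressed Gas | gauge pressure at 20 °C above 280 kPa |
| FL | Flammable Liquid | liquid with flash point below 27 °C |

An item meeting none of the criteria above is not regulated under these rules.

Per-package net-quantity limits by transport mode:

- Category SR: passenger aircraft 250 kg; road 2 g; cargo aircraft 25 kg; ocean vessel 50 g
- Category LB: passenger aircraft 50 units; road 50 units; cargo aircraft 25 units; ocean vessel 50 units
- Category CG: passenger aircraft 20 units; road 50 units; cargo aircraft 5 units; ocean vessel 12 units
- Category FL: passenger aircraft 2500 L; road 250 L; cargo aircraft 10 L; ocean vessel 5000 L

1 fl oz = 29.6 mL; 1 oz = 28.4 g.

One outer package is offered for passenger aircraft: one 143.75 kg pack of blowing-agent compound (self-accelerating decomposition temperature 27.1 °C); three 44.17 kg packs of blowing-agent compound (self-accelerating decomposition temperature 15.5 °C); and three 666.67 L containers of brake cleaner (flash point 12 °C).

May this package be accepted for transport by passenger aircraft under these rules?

No

Blowing-agent compound: self-accelerating decomposition temperature 27.1 °C < 50 °C → Category SR (Self-Reactive).
With self-accelerating decomposition temperature 15.5 °C (< 50 °C), the blowing-agent compound falls in Category SR.
The brake cleaner has flash point 12 °C, which is < 27 °C, so it is Category FL (Flammable Liquid).
Category SR net quantity: 143.75 kg + (three 44.17 kg packs = 132.51 kg) = 276.26 kg.
276.26 kg exceeds the passenger aircraft limit of 250 kg for Category SR.
Category FL quantity: three 666.67 L containers = 2000.01 L.
2000.01 L is within the passenger aircraft limit of 2500 L for Category FL.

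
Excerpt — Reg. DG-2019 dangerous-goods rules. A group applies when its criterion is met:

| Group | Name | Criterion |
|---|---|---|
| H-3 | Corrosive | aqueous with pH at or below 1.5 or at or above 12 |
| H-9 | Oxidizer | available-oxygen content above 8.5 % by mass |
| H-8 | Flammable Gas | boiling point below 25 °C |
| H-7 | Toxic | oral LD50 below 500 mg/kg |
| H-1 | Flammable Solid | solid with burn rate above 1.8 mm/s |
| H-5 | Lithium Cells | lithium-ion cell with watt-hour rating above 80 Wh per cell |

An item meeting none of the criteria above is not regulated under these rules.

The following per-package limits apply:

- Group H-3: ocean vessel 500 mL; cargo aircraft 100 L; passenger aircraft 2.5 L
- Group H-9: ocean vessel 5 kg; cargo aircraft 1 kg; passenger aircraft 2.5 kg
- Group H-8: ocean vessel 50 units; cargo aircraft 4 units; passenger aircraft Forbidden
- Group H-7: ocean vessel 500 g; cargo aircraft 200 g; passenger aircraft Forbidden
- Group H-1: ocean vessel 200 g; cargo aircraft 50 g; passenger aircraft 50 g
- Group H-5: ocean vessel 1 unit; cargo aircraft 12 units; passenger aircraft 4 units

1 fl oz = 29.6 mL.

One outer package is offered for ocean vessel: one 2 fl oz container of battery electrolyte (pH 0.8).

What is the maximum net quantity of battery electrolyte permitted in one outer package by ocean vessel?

500 mL

With pH 0.8 (≤ 1.5), the battery electrolyte falls in Group H-3.
The ocean vessel limit for Group H-3 is 500 mL.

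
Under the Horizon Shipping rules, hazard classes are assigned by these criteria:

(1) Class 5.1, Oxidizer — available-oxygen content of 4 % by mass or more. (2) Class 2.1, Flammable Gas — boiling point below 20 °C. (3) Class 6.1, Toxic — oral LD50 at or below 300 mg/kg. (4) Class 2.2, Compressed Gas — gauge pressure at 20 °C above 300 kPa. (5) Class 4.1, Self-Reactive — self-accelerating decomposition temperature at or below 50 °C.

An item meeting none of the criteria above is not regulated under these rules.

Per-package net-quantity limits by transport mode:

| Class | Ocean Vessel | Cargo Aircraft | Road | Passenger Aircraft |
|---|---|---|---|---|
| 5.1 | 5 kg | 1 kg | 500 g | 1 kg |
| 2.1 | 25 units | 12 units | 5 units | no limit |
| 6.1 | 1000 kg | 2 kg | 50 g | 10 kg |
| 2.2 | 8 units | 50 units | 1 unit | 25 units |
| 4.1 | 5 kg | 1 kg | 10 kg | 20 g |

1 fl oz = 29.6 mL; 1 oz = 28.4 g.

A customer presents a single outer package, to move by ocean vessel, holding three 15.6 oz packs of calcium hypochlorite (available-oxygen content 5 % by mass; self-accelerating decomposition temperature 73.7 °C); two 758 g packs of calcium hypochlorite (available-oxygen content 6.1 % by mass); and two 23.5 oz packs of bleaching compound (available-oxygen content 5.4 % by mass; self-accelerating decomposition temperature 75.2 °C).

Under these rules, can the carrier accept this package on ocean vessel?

Yes

Calcium hypochlorite: available-oxygen content 5 % by mass ≥ 4 % by mass → Class 5.1 (Oxidizer).
The calcium hypochlorite has available-oxygen content 6.1 % by mass, which is ≥ 4 % by mass, so it is Class 5.1 (Oxidizer).
Bleaching compound: available-oxygen content 5.4 % by mass ≥ 4 % by mass → Class 5.1 (Oxidizer).
Total Class 5.1: (three 15.6 oz packs = 1329.12 g) + (two 758 g packs = 1.516 kg) + (two 23.5 oz packs = 1334.8 g) = 4179.92 g.
4179.92 g is within the ocean vessel limit of 5 kg for Class 5.1.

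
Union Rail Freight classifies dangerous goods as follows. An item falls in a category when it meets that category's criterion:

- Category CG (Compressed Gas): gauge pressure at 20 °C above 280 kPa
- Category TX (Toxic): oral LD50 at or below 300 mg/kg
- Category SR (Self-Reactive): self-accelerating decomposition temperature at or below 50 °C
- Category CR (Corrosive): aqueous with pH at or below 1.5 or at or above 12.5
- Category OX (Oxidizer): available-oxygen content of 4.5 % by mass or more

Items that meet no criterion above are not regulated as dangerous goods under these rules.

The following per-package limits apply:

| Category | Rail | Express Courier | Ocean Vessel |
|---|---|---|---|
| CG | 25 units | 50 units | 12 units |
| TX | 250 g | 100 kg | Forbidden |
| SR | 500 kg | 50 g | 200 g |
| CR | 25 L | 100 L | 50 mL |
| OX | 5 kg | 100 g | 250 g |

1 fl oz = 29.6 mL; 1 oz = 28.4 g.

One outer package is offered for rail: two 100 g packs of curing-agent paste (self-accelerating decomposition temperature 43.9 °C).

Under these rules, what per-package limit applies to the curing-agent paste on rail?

500 kg

Self-accelerating decomposition temperature 43.9 °C meets the Category SR criterion (Self-Reactive), so the curing-agent paste is Category SR.
The rail limit for Category SR is 500 kg.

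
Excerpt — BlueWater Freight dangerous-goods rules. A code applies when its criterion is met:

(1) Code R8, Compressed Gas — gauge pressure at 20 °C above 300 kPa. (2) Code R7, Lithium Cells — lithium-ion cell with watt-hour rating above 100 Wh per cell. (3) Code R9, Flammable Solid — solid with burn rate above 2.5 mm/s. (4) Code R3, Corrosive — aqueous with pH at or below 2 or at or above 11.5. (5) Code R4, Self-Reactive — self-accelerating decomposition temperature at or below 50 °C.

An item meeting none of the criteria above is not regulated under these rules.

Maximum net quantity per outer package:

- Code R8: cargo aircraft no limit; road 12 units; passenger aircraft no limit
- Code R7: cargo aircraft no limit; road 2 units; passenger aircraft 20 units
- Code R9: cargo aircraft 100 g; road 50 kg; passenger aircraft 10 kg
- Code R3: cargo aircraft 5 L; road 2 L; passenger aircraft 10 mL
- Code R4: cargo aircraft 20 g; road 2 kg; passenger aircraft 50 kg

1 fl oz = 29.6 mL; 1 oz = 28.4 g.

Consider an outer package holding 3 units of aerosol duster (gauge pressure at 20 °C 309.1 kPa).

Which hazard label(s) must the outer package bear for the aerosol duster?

Code R8

Aerosol duster: gauge pressure at 20 °C 309.1 kPa > 300 kPa → Code R8 (Compressed Gas).
Only the Code R8 label is required.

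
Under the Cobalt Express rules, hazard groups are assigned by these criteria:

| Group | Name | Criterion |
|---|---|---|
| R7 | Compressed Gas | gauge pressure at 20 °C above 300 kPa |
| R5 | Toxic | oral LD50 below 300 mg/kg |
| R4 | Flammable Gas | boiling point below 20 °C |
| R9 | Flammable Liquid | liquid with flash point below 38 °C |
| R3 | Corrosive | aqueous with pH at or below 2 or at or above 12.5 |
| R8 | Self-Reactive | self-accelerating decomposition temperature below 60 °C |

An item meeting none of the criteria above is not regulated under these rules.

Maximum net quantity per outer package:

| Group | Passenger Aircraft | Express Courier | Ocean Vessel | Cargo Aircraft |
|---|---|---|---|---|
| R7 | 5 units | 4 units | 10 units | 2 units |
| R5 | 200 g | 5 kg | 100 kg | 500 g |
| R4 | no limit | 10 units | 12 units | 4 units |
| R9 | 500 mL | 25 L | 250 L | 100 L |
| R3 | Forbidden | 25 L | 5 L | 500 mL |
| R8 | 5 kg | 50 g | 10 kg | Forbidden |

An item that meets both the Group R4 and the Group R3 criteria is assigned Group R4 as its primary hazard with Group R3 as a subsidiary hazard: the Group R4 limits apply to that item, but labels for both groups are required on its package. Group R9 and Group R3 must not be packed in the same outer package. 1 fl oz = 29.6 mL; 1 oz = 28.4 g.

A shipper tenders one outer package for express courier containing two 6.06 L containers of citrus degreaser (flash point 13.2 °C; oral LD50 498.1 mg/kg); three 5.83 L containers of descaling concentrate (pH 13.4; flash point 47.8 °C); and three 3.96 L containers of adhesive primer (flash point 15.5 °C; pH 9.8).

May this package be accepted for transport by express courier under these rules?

The citrus degreaser has flash point 13.2 °C, which is < 38 °C, so it is Group R9 (Flammable Liquid).
The descaling concentrate has pH 13.4, which is ≥ 12.5, so it is Group R3 (Corrosive).
Adhesive primer: flash point 15.5 °C < 38 °C → Group R9 (Flammable Liquid).
Group R9 net quantity: (two 6.06 L containers = 12.12 L) + (three 3.96 L containers = 11.88 L) = 24 L.
24 L is within the express courier limit of 25 L for Group R9.
Group R3 quantity: three 5.83 L containers = 17.49 L.
17.49 L ≤ 25 L (express courier limit, Group R3) — within limit.
Group R9 and Group R3 may not share an outer package.

No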